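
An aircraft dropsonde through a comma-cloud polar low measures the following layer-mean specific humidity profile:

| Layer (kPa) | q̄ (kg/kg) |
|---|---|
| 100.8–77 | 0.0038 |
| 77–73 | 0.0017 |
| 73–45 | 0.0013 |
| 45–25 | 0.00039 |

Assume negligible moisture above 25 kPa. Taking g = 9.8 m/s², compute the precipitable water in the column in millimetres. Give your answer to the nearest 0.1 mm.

Precipitable water is the column-integrated vapour mass per unit area: PW = (1/g) Σ q̄ Δp, with q in kg/kg and Δp in Pa (1 kg/m² of water = 1 mm).
Layer 100.8–77 kPa: Δp = 238 hPa = 23800 Pa, q̄ = 0.0038 kg/kg → 0.0038 × 23800 / 9.8 = 9.23 mm
Layer 77–73 kPa: Δp = 40 hPa = 4000 Pa, q̄ = 0.0017 kg/kg → 0.0017 × 4000 / 9.8 = 0.69 mm
Layer 73–45 kPa: Δp = 280 hPa = 28000 Pa, q̄ = 0.0013 kg/kg → 0.0013 × 28000 / 9.8 = 3.71 mm
Layer 45–25 kPa: Δp = 200 hPa = 20000 Pa, q̄ = 0.00039 kg/kg → 0.00039 × 20000 / 9.8 = 0.80 mm
PW = 9.23 + 0.69 + 3.71 + 0.80 = 14.43 ≈ 14.4 mm.

PW ≈ 14.4 mm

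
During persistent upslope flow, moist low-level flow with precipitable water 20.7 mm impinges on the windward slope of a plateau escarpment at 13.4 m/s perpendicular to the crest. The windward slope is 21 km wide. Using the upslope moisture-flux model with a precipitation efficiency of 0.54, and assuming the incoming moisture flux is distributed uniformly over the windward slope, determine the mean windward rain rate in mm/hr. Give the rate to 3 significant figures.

Incoming column moisture flux per unit ridge length: F = V × PW = 13.4 × 20.7 = 277.38 mm·m/s.
Spread over the 21 km slope with efficiency ε = 0.54: R = ε·F/W = 0.54 × 277.38 / 21000 m = 7.133e-03 mm/s.
R = 7.133e-03 × 3600 = 25.7 mm/hr.

R ≈ 25.7 mm/hr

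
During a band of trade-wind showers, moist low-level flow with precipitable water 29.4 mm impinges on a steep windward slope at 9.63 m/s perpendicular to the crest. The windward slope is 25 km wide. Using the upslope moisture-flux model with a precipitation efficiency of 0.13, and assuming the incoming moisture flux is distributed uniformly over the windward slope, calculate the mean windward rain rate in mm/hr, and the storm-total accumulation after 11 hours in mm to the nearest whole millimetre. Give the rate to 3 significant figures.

Incoming column moisture flux per unit ridge length: F = V × PW = 9.63 × 29.4 = 283.122 mm·m/s.
Spread over the 25 km slope with efficiency ε = 0.13: R = ε·F/W = 0.13 × 283.122 / 25000 m = 1.472e-03 mm/s.
R = 1.472e-03 × 3600 = 5.30 mm/hr.
Over 11 h: total = 5.30 × 11 = 58.3 ≈ 58 mm.

R ≈ 5.30 mm/hr; total ≈ 58 mm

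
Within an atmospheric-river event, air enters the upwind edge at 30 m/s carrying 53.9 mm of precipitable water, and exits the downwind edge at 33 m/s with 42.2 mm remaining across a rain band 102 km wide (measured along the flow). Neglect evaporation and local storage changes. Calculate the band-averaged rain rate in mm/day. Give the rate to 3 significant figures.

Column moisture flux per unit crosswind length is F = V × PW.
Inflow: F_in = 30 × 53.9 = 1617 mm·m/s
Outflow: F_out = 33 × 42.2 = 1392.6 mm·m/s
Steady-state rate R = (F_in − F_out)/L = (1617 − 1392.6) / 102000 m = 2.200e-03 mm/s.
R = 2.200e-03 × 3600 × 24 = 190 mm/day.

R ≈ 190 mm/day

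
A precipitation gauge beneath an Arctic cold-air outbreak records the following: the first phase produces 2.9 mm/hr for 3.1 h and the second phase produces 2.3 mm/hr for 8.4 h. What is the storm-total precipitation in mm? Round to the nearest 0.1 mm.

Total = Σ Rᵢ Δtᵢ = 2.9 × 3.1 + 2.3 × 8.4
      = 8.99 + 19.32 = 28.3 mm.

total ≈ 28.3 mm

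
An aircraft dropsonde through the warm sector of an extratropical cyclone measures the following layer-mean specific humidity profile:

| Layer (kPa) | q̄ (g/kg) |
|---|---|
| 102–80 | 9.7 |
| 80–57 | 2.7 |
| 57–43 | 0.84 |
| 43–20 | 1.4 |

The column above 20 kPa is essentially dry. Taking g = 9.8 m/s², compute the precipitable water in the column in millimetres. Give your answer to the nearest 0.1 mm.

Precipitable water is the column-integrated vapour mass per unit area: PW = (1/g) Σ q̄ Δp, with q in kg/kg and Δp in Pa (1 kg/m² of water = 1 mm).
Layer 102–80 kPa: Δp = 220 hPa = 22000 Pa, q̄ = 0.0097 kg/kg → 0.0097 × 22000 / 9.8 = 21.78 mm
Layer 80–57 kPa: Δp = 230 hPa = 23000 Pa, q̄ = 0.0027 kg/kg → 0.0027 × 23000 / 9.8 = 6.34 mm
Layer 57–43 kPa: Δp = 140 hPa = 14000 Pa, q̄ = 0.00084 kg/kg → 0.00084 × 14000 / 9.8 = 1.20 mm
Layer 43–20 kPa: Δp = 230 hPa = 23000 Pa, q̄ = 0.0014 kg/kg → 0.0014 × 23000 / 9.8 = 3.29 mm
PW = 21.78 + 6.34 + 1.20 + 3.29 = 32.61 ≈ 32.6 mm.

PW ≈ 32.6 mm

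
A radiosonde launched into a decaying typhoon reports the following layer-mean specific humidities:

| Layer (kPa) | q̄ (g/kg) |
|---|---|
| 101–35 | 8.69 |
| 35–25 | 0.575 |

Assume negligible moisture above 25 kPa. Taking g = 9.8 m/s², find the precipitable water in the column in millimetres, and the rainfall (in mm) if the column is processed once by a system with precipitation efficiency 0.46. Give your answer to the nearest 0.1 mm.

Precipitable water is the column-integrated vapour mass per unit area: PW = (1/g) Σ q̄ Δp, with q in kg/kg and Δp in Pa (1 kg/m² of water = 1 mm).
Layer 101–35 kPa: Δp = 660 hPa = 66000 Pa, q̄ = 0.00869 kg/kg → 0.00869 × 66000 / 9.8 = 58.52 mm
Layer 35–25 kPa: Δp = 100 hPa = 10000 Pa, q̄ = 0.000575 kg/kg → 0.000575 × 10000 / 9.8 = 0.59 mm
PW = 58.52 + 0.59 = 59.11 ≈ 59.1 mm.
Rainfall = ε × PW = 0.46 × 59.1 = 27.2 mm.

PW ≈ 59.1 mm; rainfall ≈ 27.2 mm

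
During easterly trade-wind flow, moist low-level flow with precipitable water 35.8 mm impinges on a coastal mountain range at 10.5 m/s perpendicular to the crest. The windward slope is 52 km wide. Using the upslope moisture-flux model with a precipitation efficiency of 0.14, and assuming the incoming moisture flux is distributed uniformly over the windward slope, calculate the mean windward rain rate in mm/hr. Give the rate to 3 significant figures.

Incoming column moisture flux per unit ridge length: F = V × PW = 10.5 × 35.8 = 375.9 mm·m/s.
Spread over the 52 km slope with efficiency ε = 0.14: R = ε·F/W = 0.14 × 375.9 / 52000 m = 1.012e-03 mm/s.
R = 1.012e-03 × 3600 = 3.64 mm/hr.

R ≈ 3.64 mm/hr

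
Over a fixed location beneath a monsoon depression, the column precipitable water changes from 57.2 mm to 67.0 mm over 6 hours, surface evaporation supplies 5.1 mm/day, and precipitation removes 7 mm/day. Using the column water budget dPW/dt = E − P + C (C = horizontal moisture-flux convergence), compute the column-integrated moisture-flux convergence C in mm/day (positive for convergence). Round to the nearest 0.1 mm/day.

C ≈ 41.1 mm/day

dPW/dt = (67.0 − 57.2) mm / (6/24 day) = +39.200 mm/day.
C = dPW/dt − E + P = (+39.200) − 5.1 + 7 = 41.1 mm/day.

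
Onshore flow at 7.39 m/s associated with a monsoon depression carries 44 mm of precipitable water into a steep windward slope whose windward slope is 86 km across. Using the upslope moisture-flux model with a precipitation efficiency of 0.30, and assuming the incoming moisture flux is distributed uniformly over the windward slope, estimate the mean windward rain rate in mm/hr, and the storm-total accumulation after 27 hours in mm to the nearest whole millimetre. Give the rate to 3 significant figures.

R ≈ 4.08 mm/hr; total ≈ 110 mm

Incoming column moisture flux per unit ridge length: F = V × PW = 7.39 × 44 = 325.16 mm·m/s.
Spread over the 86 km slope with efficiency ε = 0.30: R = ε·F/W = 0.30 × 325.16 / 86000 m = 1.134e-03 mm/s.
R = 1.134e-03 × 3600 = 4.08 mm/hr.
Over 27 h: total = 4.08 × 27 = 110.16 ≈ 110 mm.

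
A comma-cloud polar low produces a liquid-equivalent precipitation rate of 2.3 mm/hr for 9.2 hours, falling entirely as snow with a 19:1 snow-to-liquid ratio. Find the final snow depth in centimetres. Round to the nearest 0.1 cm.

Liquid-equivalent depth = 2.3 × 9.2 = 21.16 mm.
Snow depth = 21.16 mm × 19 = 402.04 mm = 40.2 cm.

snow depth ≈ 40.2 cm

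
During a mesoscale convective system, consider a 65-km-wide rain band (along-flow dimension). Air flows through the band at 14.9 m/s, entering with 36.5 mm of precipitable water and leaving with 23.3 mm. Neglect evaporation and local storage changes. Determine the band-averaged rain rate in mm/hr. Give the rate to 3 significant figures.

Column moisture flux per unit crosswind length is F = V × PW.
Inflow: F_in = 14.9 × 36.5 = 543.85 mm·m/s
Outflow: F_out = 14.9 × 23.3 = 347.17 mm·m/s
Steady-state rate R = (F_in − F_out)/L = (543.85 − 347.17) / 65000 m = 3.026e-03 mm/s.
R = 3.026e-03 × 3600 = 10.9 mm/hr.

R ≈ 10.9 mm/hr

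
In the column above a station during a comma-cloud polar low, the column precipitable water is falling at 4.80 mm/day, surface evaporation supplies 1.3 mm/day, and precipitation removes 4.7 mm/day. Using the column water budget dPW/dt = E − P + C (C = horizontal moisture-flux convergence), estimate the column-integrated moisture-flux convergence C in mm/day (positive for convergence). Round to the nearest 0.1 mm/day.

C ≈ -1.4 mm/day

dPW/dt = -4.80 mm/day.
C = dPW/dt − E + P = (-4.80) − 1.3 + 4.7 = -1.4 mm/day.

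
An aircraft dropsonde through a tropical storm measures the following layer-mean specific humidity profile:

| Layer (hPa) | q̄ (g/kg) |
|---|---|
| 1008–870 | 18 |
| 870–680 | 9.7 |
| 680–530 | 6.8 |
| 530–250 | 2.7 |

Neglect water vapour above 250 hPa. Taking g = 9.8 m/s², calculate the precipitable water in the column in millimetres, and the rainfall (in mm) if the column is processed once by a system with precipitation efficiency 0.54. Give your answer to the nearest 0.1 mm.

PW ≈ 62.3 mm; rainfall ≈ 33.6 mm

Precipitable water is the column-integrated vapour mass per unit area: PW = (1/g) Σ q̄ Δp, with q in kg/kg and Δp in Pa (1 kg/m² of water = 1 mm).
Layer 1008–870 hPa: Δp = 138 hPa = 13800 Pa, q̄ = 0.018 kg/kg → 0.018 × 13800 / 9.8 = 25.35 mm
Layer 870–680 hPa: Δp = 190 hPa = 19000 Pa, q̄ = 0.0097 kg/kg → 0.0097 × 19000 / 9.8 = 18.81 mm
Layer 680–530 hPa: Δp = 150 hPa = 15000 Pa, q̄ = 0.0068 kg/kg → 0.0068 × 15000 / 9.8 = 10.41 mm
Layer 530–250 hPa: Δp = 280 hPa = 28000 Pa, q̄ = 0.0027 kg/kg → 0.0027 × 28000 / 9.8 = 7.71 mm
PW = 25.35 + 18.81 + 10.41 + 7.71 = 62.28 ≈ 62.3 mm.
Rainfall = ε × PW = 0.54 × 62.3 = 33.6 mm.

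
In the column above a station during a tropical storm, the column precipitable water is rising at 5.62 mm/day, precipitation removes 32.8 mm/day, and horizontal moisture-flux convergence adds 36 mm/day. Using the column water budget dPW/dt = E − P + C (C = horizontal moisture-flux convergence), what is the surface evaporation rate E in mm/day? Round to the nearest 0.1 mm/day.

dPW/dt = +5.62 mm/day.
E = dPW/dt + P − C = (+5.62) + 32.8 − (36) = 2.4 mm/day.

E ≈ 2.4 mm/day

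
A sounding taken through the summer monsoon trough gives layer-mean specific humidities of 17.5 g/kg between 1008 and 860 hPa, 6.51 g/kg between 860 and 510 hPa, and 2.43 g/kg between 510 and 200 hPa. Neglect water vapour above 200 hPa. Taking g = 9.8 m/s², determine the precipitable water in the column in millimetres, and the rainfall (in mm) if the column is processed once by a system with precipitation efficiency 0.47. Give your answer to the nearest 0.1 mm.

PW ≈ 57.4 mm; rainfall ≈ 27.0 mm

Precipitable water is the column-integrated vapour mass per unit area: PW = (1/g) Σ q̄ Δp, with q in kg/kg and Δp in Pa (1 kg/m² of water = 1 mm).
Layer 1008–860 hPa: Δp = 148 hPa = 14800 Pa, q̄ = 0.0175 kg/kg → 0.0175 × 14800 / 9.8 = 26.43 mm
Layer 860–510 hPa: Δp = 350 hPa = 35000 Pa, q̄ = 0.00651 kg/kg → 0.00651 × 35000 / 9.8 = 23.25 mm
Layer 510–200 hPa: Δp = 310 hPa = 31000 Pa, q̄ = 0.00243 kg/kg → 0.00243 × 31000 / 9.8 = 7.69 mm
PW = 26.43 + 23.25 + 7.69 = 57.37 ≈ 57.4 mm.
Rainfall = ε × PW = 0.47 × 57.4 = 27.0 mm.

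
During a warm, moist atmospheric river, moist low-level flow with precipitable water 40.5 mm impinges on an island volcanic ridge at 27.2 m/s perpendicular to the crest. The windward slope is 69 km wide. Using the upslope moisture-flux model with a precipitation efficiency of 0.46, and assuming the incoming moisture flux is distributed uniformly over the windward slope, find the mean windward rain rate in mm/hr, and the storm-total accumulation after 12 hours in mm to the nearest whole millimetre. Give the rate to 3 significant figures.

R ≈ 26.4 mm/hr; total ≈ 317 mm

Incoming column moisture flux per unit ridge length: F = V × PW = 27.2 × 40.5 = 1101.6 mm·m/s.
Spread over the 69 km slope with efficiency ε = 0.46: R = ε·F/W = 0.46 × 1101.6 / 69000 m = 7.344e-03 mm/s.
R = 7.344e-03 × 3600 = 26.4 mm/hr.
Over 12 h: total = 26.4 × 12 = 316.8 ≈ 317 mm.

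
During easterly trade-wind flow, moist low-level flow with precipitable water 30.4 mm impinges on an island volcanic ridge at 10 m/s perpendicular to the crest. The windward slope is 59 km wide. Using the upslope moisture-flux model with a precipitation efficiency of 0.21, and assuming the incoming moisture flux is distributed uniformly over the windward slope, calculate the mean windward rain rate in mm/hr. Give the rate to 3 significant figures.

R ≈ 3.90 mm/hr

Incoming column moisture flux per unit ridge length: F = V × PW = 10 × 30.4 = 304 mm·m/s.
Spread over the 59 km slope with efficiency ε = 0.21: R = ε·F/W = 0.21 × 304 / 59000 m = 1.082e-03 mm/s.
R = 1.082e-03 × 3600 = 3.90 mm/hr.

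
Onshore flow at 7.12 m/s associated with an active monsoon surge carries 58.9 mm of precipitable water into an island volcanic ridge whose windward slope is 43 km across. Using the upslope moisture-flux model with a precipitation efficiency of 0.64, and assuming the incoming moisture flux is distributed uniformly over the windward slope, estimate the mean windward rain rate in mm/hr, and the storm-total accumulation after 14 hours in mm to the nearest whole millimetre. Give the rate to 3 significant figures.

R ≈ 22.5 mm/hr; total ≈ 315 mm

Incoming column moisture flux per unit ridge length: F = V × PW = 7.12 × 58.9 = 419.368 mm·m/s.
Spread over the 43 km slope with efficiency ε = 0.64: R = ε·F/W = 0.64 × 419.368 / 43000 m = 6.242e-03 mm/s.
R = 6.242e-03 × 3600 = 22.5 mm/hr.
Over 14 h: total = 22.5 × 14 = 315 mm.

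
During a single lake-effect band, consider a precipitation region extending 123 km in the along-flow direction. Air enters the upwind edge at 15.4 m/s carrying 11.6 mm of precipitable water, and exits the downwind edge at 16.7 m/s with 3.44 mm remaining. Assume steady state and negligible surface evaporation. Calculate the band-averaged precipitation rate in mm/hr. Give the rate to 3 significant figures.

Column moisture flux per unit crosswind length is F = V × PW.
Inflow: F_in = 15.4 × 11.6 = 178.64 mm·m/s
Outflow: F_out = 16.7 × 3.44 = 57.448 mm·m/s
Steady-state rate R = (F_in − F_out)/L = (178.64 − 57.448) / 123000 m = 9.853e-04 mm/s.
R = 9.853e-04 × 3600 = 3.55 mm/hr.

R ≈ 3.55 mm/hr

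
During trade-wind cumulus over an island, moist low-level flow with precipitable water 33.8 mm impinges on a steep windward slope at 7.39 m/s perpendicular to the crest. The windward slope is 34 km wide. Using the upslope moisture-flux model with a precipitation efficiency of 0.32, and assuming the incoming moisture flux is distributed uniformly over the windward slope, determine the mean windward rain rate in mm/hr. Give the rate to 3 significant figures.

Incoming column moisture flux per unit ridge length: F = V × PW = 7.39 × 33.8 = 249.782 mm·m/s.
Spread over the 34 km slope with efficiency ε = 0.32: R = ε·F/W = 0.32 × 249.782 / 34000 m = 2.351e-03 mm/s.
R = 2.351e-03 × 3600 = 8.46 mm/hr.

R ≈ 8.46 mm/hr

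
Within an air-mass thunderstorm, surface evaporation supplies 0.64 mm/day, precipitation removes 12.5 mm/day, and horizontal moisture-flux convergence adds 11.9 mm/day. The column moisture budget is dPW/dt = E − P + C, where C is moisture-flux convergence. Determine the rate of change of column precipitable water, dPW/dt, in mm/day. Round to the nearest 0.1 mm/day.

dPW/dt ≈ 0.0 mm/day

dPW/dt = E − P + C = 0.64 − 12.5 + (11.9) = 0.0 mm/day.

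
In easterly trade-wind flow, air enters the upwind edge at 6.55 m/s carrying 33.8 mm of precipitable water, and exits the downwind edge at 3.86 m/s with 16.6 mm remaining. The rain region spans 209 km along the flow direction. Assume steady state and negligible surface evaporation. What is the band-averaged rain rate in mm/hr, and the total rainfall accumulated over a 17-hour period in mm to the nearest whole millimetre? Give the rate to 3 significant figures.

Column moisture flux per unit crosswind length is F = V × PW.
Inflow: F_in = 6.55 × 33.8 = 221.39 mm·m/s
Outflow: F_out = 3.86 × 16.6 = 64.076 mm·m/s
Steady-state rate R = (F_in − F_out)/L = (221.39 − 64.076) / 209000 m = 7.527e-04 mm/s.
R = 7.527e-04 × 3600 = 2.71 mm/hr.
Over 17 h: total = 2.71 × 17 = 46.07 ≈ 46 mm.

R ≈ 2.71 mm/hr; total ≈ 46 mm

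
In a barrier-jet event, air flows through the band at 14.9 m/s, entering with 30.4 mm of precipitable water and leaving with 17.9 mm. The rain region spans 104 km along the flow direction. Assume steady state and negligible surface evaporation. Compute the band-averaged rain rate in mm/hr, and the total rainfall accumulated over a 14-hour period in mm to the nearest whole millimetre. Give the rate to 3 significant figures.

R ≈ 6.45 mm/hr; total ≈ 90 mm

Column moisture flux per unit crosswind length is F = V × PW.
Inflow: F_in = 14.9 × 30.4 = 452.96 mm·m/s
Outflow: F_out = 14.9 × 17.9 = 266.71 mm·m/s
Steady-state rate R = (F_in − F_out)/L = (452.96 − 266.71) / 104000 m = 1.791e-03 mm/s.
R = 1.791e-03 × 3600 = 6.45 mm/hr.
Over 14 h: total = 6.45 × 14 = 90.3 ≈ 90 mm.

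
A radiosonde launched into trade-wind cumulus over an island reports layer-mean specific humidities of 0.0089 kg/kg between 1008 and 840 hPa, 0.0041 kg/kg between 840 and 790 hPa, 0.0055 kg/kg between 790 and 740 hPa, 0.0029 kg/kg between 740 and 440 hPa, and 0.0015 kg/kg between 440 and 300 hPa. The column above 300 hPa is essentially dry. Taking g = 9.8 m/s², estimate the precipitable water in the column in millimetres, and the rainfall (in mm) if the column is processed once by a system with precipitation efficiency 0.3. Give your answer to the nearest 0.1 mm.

PW ≈ 31.2 mm; rainfall ≈ 9.4 mm

Precipitable water is the column-integrated vapour mass per unit area: PW = (1/g) Σ q̄ Δp, with q in kg/kg and Δp in Pa (1 kg/m² of water = 1 mm).
Layer 1008–840 hPa: Δp = 168 hPa = 16800 Pa, q̄ = 0.0089 kg/kg → 0.0089 × 16800 / 9.8 = 15.26 mm
Layer 840–790 hPa: Δp = 50 hPa = 5000 Pa, q̄ = 0.0041 kg/kg → 0.0041 × 5000 / 9.8 = 2.09 mm
Layer 790–740 hPa: Δp = 50 hPa = 5000 Pa, q̄ = 0.0055 kg/kg → 0.0055 × 5000 / 9.8 = 2.81 mm
Layer 740–440 hPa: Δp = 300 hPa = 30000 Pa, q̄ = 0.0029 kg/kg → 0.0029 × 30000 / 9.8 = 8.88 mm
Layer 440–300 hPa: Δp = 140 hPa = 14000 Pa, q̄ = 0.0015 kg/kg → 0.0015 × 14000 / 9.8 = 2.14 mm
PW = 15.26 + 2.09 + 2.81 + 8.88 + 2.14 = 31.18 ≈ 31.2 mm.
Rainfall = ε × PW = 0.3 × 31.2 = 9.4 mm.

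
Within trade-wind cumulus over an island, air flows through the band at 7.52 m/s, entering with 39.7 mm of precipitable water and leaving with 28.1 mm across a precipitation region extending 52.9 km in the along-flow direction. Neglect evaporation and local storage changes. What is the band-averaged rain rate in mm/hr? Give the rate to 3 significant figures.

R ≈ 5.94 mm/hr

Column moisture flux per unit crosswind length is F = V × PW.
Inflow: F_in = 7.52 × 39.7 = 298.544 mm·m/s
Outflow: F_out = 7.52 × 28.1 = 211.312 mm·m/s
Steady-state rate R = (F_in − F_out)/L = (298.544 − 211.312) / 52900 m = 1.649e-03 mm/s.
R = 1.649e-03 × 3600 = 5.94 mm/hr.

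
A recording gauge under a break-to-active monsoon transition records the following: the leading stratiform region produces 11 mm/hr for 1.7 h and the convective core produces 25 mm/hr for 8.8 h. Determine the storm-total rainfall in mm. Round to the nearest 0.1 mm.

total ≈ 238.7 mm

Total = Σ Rᵢ Δtᵢ = 11 × 1.7 + 25 × 8.8
      = 18.7 + 220 = 238.7 mm.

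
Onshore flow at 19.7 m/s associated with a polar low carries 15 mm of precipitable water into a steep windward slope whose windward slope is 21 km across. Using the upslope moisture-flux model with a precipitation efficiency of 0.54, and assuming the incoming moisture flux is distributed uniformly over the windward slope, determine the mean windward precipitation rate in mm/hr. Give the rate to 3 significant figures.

R ≈ 27.4 mm/hr

Incoming column moisture flux per unit ridge length: F = V × PW = 19.7 × 15 = 295.5 mm·m/s.
Spread over the 21 km slope with efficiency ε = 0.54: R = ε·F/W = 0.54 × 295.5 / 21000 m = 7.599e-03 mm/s.
R = 7.599e-03 × 3600 = 27.4 mm/hr.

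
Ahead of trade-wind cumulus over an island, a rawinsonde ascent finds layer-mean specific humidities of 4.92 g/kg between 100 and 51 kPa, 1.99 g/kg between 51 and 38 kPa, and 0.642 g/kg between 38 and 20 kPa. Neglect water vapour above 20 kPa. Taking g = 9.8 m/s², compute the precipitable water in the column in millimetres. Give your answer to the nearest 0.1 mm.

PW ≈ 28.4 mm

Precipitable water is the column-integrated vapour mass per unit area: PW = (1/g) Σ q̄ Δp, with q in kg/kg and Δp in Pa (1 kg/m² of water = 1 mm).
Layer 100–51 kPa: Δp = 490 hPa = 49000 Pa, q̄ = 0.00492 kg/kg → 0.00492 × 49000 / 9.8 = 24.60 mm
Layer 51–38 kPa: Δp = 130 hPa = 13000 Pa, q̄ = 0.00199 kg/kg → 0.00199 × 13000 / 9.8 = 2.64 mm
Layer 38–20 kPa: Δp = 180 hPa = 18000 Pa, q̄ = 0.000642 kg/kg → 0.000642 × 18000 / 9.8 = 1.18 mm
PW = 24.60 + 2.64 + 1.18 = 28.42 ≈ 28.4 mm.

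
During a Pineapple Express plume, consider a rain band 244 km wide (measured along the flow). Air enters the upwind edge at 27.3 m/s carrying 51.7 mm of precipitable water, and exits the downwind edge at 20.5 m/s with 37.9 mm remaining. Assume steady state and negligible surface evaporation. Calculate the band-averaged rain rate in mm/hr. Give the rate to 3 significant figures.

Column moisture flux per unit crosswind length is F = V × PW.
Inflow: F_in = 27.3 × 51.7 = 1411.41 mm·m/s
Outflow: F_out = 20.5 × 37.9 = 776.95 mm·m/s
Steady-state rate R = (F_in − F_out)/L = (1411.41 − 776.95) / 244000 m = 2.600e-03 mm/s.
R = 2.600e-03 × 3600 = 9.36 mm/hr.

R ≈ 9.36 mm/hr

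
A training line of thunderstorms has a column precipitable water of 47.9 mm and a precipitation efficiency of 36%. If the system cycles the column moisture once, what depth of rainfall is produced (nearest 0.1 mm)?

Rainfall = ε × PW = 0.36 × 47.9 = 17.2 mm.

rainfall ≈ 17.2 mm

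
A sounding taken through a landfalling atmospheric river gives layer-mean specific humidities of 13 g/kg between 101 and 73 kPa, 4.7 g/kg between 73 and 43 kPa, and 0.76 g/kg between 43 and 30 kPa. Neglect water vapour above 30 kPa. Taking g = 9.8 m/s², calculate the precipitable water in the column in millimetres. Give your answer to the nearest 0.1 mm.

Precipitable water is the column-integrated vapour mass per unit area: PW = (1/g) Σ q̄ Δp, with q in kg/kg and Δp in Pa (1 kg/m² of water = 1 mm).
Layer 101–73 kPa: Δp = 280 hPa = 28000 Pa, q̄ = 0.013 kg/kg → 0.013 × 28000 / 9.8 = 37.14 mm
Layer 73–43 kPa: Δp = 300 hPa = 30000 Pa, q̄ = 0.0047 kg/kg → 0.0047 × 30000 / 9.8 = 14.39 mm
Layer 43–30 kPa: Δp = 130 hPa = 13000 Pa, q̄ = 0.00076 kg/kg → 0.00076 × 13000 / 9.8 = 1.01 mm
PW = 37.14 + 14.39 + 1.01 = 52.54 ≈ 52.5 mm.

PW ≈ 52.5 mm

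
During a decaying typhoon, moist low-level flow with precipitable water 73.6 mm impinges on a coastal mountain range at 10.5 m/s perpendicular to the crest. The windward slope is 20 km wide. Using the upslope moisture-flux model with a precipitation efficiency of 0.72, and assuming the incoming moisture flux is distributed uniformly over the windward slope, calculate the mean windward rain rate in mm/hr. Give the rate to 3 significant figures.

R ≈ 100 mm/hr

Incoming column moisture flux per unit ridge length: F = V × PW = 10.5 × 73.6 = 772.8 mm·m/s.
Spread over the 20 km slope with efficiency ε = 0.72: R = ε·F/W = 0.72 × 772.8 / 20000 m = 2.782e-02 mm/s.
R = 2.782e-02 × 3600 = 100 mm/hr.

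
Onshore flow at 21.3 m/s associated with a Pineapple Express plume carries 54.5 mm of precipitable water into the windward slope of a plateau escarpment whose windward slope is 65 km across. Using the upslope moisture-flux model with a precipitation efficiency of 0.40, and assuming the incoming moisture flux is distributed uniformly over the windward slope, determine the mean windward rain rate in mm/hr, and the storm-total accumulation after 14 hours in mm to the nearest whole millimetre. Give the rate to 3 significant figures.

Incoming column moisture flux per unit ridge length: F = V × PW = 21.3 × 54.5 = 1160.85 mm·m/s.
Spread over the 65 km slope with efficiency ε = 0.40: R = ε·F/W = 0.40 × 1160.85 / 65000 m = 7.144e-03 mm/s.
R = 7.144e-03 × 3600 = 25.7 mm/hr.
Over 14 h: total = 25.7 × 14 = 359.8 ≈ 360 mm.

R ≈ 25.7 mm/hr; total ≈ 360 mm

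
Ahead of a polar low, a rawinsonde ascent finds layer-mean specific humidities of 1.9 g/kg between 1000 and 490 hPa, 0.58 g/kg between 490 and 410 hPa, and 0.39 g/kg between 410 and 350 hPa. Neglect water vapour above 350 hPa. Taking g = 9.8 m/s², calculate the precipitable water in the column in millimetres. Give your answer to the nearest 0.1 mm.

PW ≈ 10.6 mm

Precipitable water is the column-integrated vapour mass per unit area: PW = (1/g) Σ q̄ Δp, with q in kg/kg and Δp in Pa (1 kg/m² of water = 1 mm).
Layer 1000–490 hPa: Δp = 510 hPa = 51000 Pa, q̄ = 0.0019 kg/kg → 0.0019 × 51000 / 9.8 = 9.89 mm
Layer 490–410 hPa: Δp = 80 hPa = 8000 Pa, q̄ = 0.00058 kg/kg → 0.00058 × 8000 / 9.8 = 0.47 mm
Layer 410–350 hPa: Δp = 60 hPa = 6000 Pa, q̄ = 0.00039 kg/kg → 0.00039 × 6000 / 9.8 = 0.24 mm
PW = 9.89 + 0.47 + 0.24 = 10.60 ≈ 10.6 mm.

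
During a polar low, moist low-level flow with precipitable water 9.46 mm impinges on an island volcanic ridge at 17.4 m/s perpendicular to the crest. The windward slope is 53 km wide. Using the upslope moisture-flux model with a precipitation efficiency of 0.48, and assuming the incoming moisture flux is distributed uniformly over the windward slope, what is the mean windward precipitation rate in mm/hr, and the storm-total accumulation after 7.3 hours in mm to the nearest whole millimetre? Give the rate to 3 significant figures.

R ≈ 5.37 mm/hr; total ≈ 39 mm

Incoming column moisture flux per unit ridge length: F = V × PW = 17.4 × 9.46 = 164.604 mm·m/s.
Spread over the 53 km slope with efficiency ε = 0.48: R = ε·F/W = 0.48 × 164.604 / 53000 m = 1.491e-03 mm/s.
R = 1.491e-03 × 3600 = 5.37 mm/hr.
Over 7.3 h: total = 5.37 × 7.3 = 39.201 ≈ 39 mm.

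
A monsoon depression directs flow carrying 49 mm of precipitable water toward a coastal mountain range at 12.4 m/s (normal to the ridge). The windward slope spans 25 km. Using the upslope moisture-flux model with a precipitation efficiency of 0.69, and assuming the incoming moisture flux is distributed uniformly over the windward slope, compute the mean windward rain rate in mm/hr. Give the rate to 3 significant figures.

Incoming column moisture flux per unit ridge length: F = V × PW = 12.4 × 49 = 607.6 mm·m/s.
Spread over the 25 km slope with efficiency ε = 0.69: R = ε·F/W = 0.69 × 607.6 / 25000 m = 1.677e-02 mm/s.
R = 1.677e-02 × 3600 = 60.4 mm/hr.

R ≈ 60.4 mm/hr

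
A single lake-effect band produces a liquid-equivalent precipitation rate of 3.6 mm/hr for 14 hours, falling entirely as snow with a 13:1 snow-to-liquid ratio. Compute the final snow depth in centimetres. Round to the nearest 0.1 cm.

Liquid-equivalent depth = 3.6 × 14 = 50.4 mm.
Snow depth = 50.4 mm × 13 = 655.2 mm = 65.5 cm.

snow depth ≈ 65.5 cm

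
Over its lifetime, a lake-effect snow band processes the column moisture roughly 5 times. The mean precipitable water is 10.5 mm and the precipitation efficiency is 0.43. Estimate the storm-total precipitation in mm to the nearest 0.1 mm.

precipitation ≈ 22.6 mm

Each cycle deposits ε × PW = 0.43 × 10.5 = 4.515 mm.
Over 5 cycles: 5 × 4.515 = 22.6 mm.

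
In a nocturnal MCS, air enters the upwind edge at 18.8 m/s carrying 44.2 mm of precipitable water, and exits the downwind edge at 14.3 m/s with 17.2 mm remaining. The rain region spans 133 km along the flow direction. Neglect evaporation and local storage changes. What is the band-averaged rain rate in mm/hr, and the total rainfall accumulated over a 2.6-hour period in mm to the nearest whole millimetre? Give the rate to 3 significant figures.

Column moisture flux per unit crosswind length is F = V × PW.
Inflow: F_in = 18.8 × 44.2 = 830.96 mm·m/s
Outflow: F_out = 14.3 × 17.2 = 245.96 mm·m/s
Steady-state rate R = (F_in − F_out)/L = (830.96 − 245.96) / 133000 m = 4.398e-03 mm/s.
R = 4.398e-03 × 3600 = 15.8 mm/hr.
Over 2.6 h: total = 15.8 × 2.6 = 41.08 ≈ 41 mm.

R ≈ 15.8 mm/hr; total ≈ 41 mm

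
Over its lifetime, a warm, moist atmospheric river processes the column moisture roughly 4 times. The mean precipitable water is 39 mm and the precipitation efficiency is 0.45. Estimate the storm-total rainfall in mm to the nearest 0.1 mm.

rainfall ≈ 70.2 mm

Each cycle deposits ε × PW = 0.45 × 39 = 17.55 mm.
Over 4 cycles: 4 × 17.55 = 70.2 mm.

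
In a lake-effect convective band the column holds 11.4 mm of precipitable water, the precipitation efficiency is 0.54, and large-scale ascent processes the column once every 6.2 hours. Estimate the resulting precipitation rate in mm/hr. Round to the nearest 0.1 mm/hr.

R ≈ 1.0 mm/hr

Each overturning extracts ε × PW = 0.54 × 11.4 = 6.156 mm.
Rate = ε·PW / τ = 6.156 / 6.2 h = 1.0 mm/hr.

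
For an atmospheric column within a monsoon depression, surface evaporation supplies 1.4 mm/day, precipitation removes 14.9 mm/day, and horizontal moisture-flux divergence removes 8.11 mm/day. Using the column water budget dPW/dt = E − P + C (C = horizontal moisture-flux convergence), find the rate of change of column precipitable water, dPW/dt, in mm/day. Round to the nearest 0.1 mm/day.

dPW/dt ≈ -21.6 mm/day

dPW/dt = E − P + C = 1.4 − 14.9 + (-8.11) = -21.6 mm/day.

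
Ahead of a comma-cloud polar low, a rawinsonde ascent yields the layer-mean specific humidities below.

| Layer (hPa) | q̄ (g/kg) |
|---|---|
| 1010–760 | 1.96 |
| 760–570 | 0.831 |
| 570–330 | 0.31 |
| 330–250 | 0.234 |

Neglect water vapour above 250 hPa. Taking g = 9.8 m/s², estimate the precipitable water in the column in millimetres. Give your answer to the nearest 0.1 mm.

Precipitable water is the column-integrated vapour mass per unit area: PW = (1/g) Σ q̄ Δp, with q in kg/kg and Δp in Pa (1 kg/m² of water = 1 mm).
Layer 1010–760 hPa: Δp = 250 hPa = 25000 Pa, q̄ = 0.00196 kg/kg → 0.00196 × 25000 / 9.8 = 5.00 mm
Layer 760–570 hPa: Δp = 190 hPa = 19000 Pa, q̄ = 0.000831 kg/kg → 0.000831 × 19000 / 9.8 = 1.61 mm
Layer 570–330 hPa: Δp = 240 hPa = 24000 Pa, q̄ = 0.00031 kg/kg → 0.00031 × 24000 / 9.8 = 0.76 mm
Layer 330–250 hPa: Δp = 80 hPa = 8000 Pa, q̄ = 0.000234 kg/kg → 0.000234 × 8000 / 9.8 = 0.19 mm
PW = 5.00 + 1.61 + 0.76 + 0.19 = 7.56 ≈ 7.6 mm.

PW ≈ 7.6 mm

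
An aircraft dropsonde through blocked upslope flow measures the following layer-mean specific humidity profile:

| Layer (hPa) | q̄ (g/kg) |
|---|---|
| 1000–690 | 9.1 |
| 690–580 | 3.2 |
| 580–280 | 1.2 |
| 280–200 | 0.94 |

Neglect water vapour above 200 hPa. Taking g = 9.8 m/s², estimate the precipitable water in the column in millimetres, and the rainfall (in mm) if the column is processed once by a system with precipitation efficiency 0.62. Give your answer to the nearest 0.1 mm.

PW ≈ 36.8 mm; rainfall ≈ 22.8 mm

Precipitable water is the column-integrated vapour mass per unit area: PW = (1/g) Σ q̄ Δp, with q in kg/kg and Δp in Pa (1 kg/m² of water = 1 mm).
Layer 1000–690 hPa: Δp = 310 hPa = 31000 Pa, q̄ = 0.0091 kg/kg → 0.0091 × 31000 / 9.8 = 28.79 mm
Layer 690–580 hPa: Δp = 110 hPa = 11000 Pa, q̄ = 0.0032 kg/kg → 0.0032 × 11000 / 9.8 = 3.59 mm
Layer 580–280 hPa: Δp = 300 hPa = 30000 Pa, q̄ = 0.0012 kg/kg → 0.0012 × 30000 / 9.8 = 3.67 mm
Layer 280–200 hPa: Δp = 80 hPa = 8000 Pa, q̄ = 0.00094 kg/kg → 0.00094 × 8000 / 9.8 = 0.77 mm
PW = 28.79 + 3.59 + 3.67 + 0.77 = 36.82 ≈ 36.8 mm.
Rainfall = ε × PW = 0.62 × 36.8 = 22.8 mm.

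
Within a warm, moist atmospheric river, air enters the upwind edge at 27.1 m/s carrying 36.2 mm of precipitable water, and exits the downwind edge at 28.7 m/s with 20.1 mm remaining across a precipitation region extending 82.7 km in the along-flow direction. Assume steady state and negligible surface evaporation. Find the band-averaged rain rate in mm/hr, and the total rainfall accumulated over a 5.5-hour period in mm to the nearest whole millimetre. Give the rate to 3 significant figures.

Column moisture flux per unit crosswind length is F = V × PW.
Inflow: F_in = 27.1 × 36.2 = 981.02 mm·m/s
Outflow: F_out = 28.7 × 20.1 = 576.87 mm·m/s
Steady-state rate R = (F_in − F_out)/L = (981.02 − 576.87) / 82700 m = 4.887e-03 mm/s.
R = 4.887e-03 × 3600 = 17.6 mm/hr.
Over 5.5 h: total = 17.6 × 5.5 = 96.8 ≈ 97 mm.

R ≈ 17.6 mm/hr; total ≈ 97 mm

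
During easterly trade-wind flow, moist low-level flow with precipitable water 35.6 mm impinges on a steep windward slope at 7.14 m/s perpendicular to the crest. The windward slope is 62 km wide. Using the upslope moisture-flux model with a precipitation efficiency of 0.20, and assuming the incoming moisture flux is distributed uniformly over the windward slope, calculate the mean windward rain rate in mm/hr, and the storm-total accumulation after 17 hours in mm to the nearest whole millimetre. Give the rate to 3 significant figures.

R ≈ 2.95 mm/hr; total ≈ 50 mm

Incoming column moisture flux per unit ridge length: F = V × PW = 7.14 × 35.6 = 254.184 mm·m/s.
Spread over the 62 km slope with efficiency ε = 0.20: R = ε·F/W = 0.20 × 254.184 / 62000 m = 8.199e-04 mm/s.
R = 8.199e-04 × 3600 = 2.95 mm/hr.
Over 17 h: total = 2.95 × 17 = 50.15 ≈ 50 mm.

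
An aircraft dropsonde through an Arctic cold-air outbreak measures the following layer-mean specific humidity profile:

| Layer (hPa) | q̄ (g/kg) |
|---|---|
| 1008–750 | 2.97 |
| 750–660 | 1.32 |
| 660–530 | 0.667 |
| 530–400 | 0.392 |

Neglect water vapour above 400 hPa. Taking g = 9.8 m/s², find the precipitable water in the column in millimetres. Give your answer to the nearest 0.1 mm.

Precipitable water is the column-integrated vapour mass per unit area: PW = (1/g) Σ q̄ Δp, with q in kg/kg and Δp in Pa (1 kg/m² of water = 1 mm).
Layer 1008–750 hPa: Δp = 258 hPa = 25800 Pa, q̄ = 0.00297 kg/kg → 0.00297 × 25800 / 9.8 = 7.82 mm
Layer 750–660 hPa: Δp = 90 hPa = 9000 Pa, q̄ = 0.00132 kg/kg → 0.00132 × 9000 / 9.8 = 1.21 mm
Layer 660–530 hPa: Δp = 130 hPa = 13000 Pa, q̄ = 0.000667 kg/kg → 0.000667 × 13000 / 9.8 = 0.88 mm
Layer 530–400 hPa: Δp = 130 hPa = 13000 Pa, q̄ = 0.000392 kg/kg → 0.000392 × 13000 / 9.8 = 0.52 mm
PW = 7.82 + 1.21 + 0.88 + 0.52 = 10.43 ≈ 10.4 mm.

PW ≈ 10.4 mm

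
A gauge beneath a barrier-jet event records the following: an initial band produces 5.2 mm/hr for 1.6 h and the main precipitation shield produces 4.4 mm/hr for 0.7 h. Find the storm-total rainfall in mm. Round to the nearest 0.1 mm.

Total = Σ Rᵢ Δtᵢ = 5.2 × 1.6 + 4.4 × 0.7
      = 8.32 + 3.08 = 11.4 mm.

total ≈ 11.4 mm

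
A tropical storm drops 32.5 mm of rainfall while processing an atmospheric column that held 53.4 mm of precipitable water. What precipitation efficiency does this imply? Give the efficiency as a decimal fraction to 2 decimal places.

ε = rainfall / PW = 32.5 / 53.4 = 0.61.

ε ≈ 0.61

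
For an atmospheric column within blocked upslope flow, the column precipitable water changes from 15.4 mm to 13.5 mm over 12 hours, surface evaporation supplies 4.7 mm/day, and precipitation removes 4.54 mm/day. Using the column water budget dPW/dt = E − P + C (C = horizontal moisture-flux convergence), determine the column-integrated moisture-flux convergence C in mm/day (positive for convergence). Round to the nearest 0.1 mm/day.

C ≈ -4.0 mm/day

dPW/dt = (13.5 − 15.4) mm / (12/24 day) = -3.800 mm/day.
C = dPW/dt − E + P = (-3.800) − 4.7 + 4.54 = -4.0 mm/day.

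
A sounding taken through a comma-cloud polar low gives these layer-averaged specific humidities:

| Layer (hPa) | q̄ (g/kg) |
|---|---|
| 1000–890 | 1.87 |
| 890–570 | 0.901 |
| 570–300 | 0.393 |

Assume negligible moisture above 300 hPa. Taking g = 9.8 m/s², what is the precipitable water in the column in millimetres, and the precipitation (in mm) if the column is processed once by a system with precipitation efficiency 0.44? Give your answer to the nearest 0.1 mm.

Precipitable water is the column-integrated vapour mass per unit area: PW = (1/g) Σ q̄ Δp, with q in kg/kg and Δp in Pa (1 kg/m² of water = 1 mm).
Layer 1000–890 hPa: Δp = 110 hPa = 11000 Pa, q̄ = 0.00187 kg/kg → 0.00187 × 11000 / 9.8 = 2.10 mm
Layer 890–570 hPa: Δp = 320 hPa = 32000 Pa, q̄ = 0.000901 kg/kg → 0.000901 × 32000 / 9.8 = 2.94 mm
Layer 570–300 hPa: Δp = 270 hPa = 27000 Pa, q̄ = 0.000393 kg/kg → 0.000393 × 27000 / 9.8 = 1.08 mm
PW = 2.10 + 2.94 + 1.08 = 6.12 ≈ 6.1 mm.
Precipitation = ε × PW = 0.44 × 6.1 = 2.7 mm.

PW ≈ 6.1 mm; precipitation ≈ 2.7 mm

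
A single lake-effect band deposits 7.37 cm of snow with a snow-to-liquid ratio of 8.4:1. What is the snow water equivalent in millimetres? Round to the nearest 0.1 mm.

SWE = snow depth / ratio = 7.37 cm / 8.4 = 0.877 cm = 8.8 mm.

SWE ≈ 8.8 mm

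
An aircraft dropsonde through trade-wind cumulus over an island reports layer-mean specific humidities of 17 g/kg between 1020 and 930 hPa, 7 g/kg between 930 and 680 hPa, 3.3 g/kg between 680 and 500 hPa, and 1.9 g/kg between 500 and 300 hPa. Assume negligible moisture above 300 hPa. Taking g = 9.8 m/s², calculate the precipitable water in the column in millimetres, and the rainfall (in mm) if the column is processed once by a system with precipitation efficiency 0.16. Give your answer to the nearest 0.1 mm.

PW ≈ 43.4 mm; rainfall ≈ 6.9 mm

Precipitable water is the column-integrated vapour mass per unit area: PW = (1/g) Σ q̄ Δp, with q in kg/kg and Δp in Pa (1 kg/m² of water = 1 mm).
Layer 1020–930 hPa: Δp = 90 hPa = 9000 Pa, q̄ = 0.017 kg/kg → 0.017 × 9000 / 9.8 = 15.61 mm
Layer 930–680 hPa: Δp = 250 hPa = 25000 Pa, q̄ = 0.007 kg/kg → 0.007 × 25000 / 9.8 = 17.86 mm
Layer 680–500 hPa: Δp = 180 hPa = 18000 Pa, q̄ = 0.0033 kg/kg → 0.0033 × 18000 / 9.8 = 6.06 mm
Layer 500–300 hPa: Δp = 200 hPa = 20000 Pa, q̄ = 0.0019 kg/kg → 0.0019 × 20000 / 9.8 = 3.88 mm
PW = 15.61 + 17.86 + 6.06 + 3.88 = 43.41 ≈ 43.4 mm.
Rainfall = ε × PW = 0.16 × 43.4 = 6.9 mm.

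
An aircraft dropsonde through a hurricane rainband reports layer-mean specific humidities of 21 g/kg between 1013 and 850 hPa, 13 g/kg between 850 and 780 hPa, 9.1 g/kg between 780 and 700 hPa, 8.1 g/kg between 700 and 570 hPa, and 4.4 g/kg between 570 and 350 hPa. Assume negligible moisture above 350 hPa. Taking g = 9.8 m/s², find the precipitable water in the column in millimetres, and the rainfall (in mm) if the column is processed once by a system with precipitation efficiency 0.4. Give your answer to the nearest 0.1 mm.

Precipitable water is the column-integrated vapour mass per unit area: PW = (1/g) Σ q̄ Δp, with q in kg/kg and Δp in Pa (1 kg/m² of water = 1 mm).
Layer 1013–850 hPa: Δp = 163 hPa = 16300 Pa, q̄ = 0.021 kg/kg → 0.021 × 16300 / 9.8 = 34.93 mm
Layer 850–780 hPa: Δp = 70 hPa = 7000 Pa, q̄ = 0.013 kg/kg → 0.013 × 7000 / 9.8 = 9.29 mm
Layer 780–700 hPa: Δp = 80 hPa = 8000 Pa, q̄ = 0.0091 kg/kg → 0.0091 × 8000 / 9.8 = 7.43 mm
Layer 700–570 hPa: Δp = 130 hPa = 13000 Pa, q̄ = 0.0081 kg/kg → 0.0081 × 13000 / 9.8 = 10.74 mm
Layer 570–350 hPa: Δp = 220 hPa = 22000 Pa, q̄ = 0.0044 kg/kg → 0.0044 × 22000 / 9.8 = 9.88 mm
PW = 34.93 + 9.29 + 7.43 + 10.74 + 9.88 = 72.27 ≈ 72.3 mm.
Rainfall = ε × PW = 0.4 × 72.3 = 28.9 mm.

PW ≈ 72.3 mm; rainfall ≈ 28.9 mm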